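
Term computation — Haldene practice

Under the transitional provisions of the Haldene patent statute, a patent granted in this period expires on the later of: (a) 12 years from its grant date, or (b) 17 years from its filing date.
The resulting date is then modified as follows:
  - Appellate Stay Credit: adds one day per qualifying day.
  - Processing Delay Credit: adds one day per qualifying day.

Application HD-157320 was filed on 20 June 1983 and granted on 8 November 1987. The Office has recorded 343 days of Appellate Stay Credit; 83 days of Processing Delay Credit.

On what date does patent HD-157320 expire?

(a) grant + 12 years → 8 November 1999.
(b) filing + 17 years → 20 June 2000.
Later of the two: 20 June 2000.
Appellate Stay Credit: +343 days → 29 May 2001.
Processing Delay Credit: +83 days → 20 August 2001.

August 20, 2001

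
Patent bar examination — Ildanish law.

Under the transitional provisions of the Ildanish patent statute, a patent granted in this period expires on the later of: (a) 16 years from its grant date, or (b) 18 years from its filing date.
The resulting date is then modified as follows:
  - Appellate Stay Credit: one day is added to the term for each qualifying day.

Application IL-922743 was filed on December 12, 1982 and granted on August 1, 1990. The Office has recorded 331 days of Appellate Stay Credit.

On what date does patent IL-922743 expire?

(a) grant + 16 years → 1 August 2006.
(b) filing + 18 years → 12 December 2000.
Later of the two: 1 August 2006.
Appellate Stay Credit: +331 days → 28 June 2007.

June 28, 2007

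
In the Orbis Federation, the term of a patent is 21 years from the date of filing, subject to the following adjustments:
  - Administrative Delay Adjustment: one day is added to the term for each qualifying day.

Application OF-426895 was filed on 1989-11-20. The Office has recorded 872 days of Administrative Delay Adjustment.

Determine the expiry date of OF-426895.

Base term: filing date + 21 years → 20 November 2010.
Administrative Delay Adjustment: +872 days → 10 April 2013.

April 10, 2013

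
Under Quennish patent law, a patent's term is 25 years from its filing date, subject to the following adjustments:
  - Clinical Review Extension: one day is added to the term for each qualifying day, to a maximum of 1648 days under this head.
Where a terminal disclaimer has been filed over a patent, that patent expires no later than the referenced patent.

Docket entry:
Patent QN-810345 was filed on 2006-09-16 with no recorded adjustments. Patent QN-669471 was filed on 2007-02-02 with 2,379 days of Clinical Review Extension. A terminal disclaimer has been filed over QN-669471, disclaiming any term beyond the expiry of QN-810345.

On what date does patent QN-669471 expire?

Natural term of QN-669471:
  Base: filing + 25 years → 2 February 2032.
  Clinical Review Extension: 2379 days claimed exceeds the 1648-day cap, so +1648 days → 7 August 2036.
Expiry of referenced patent QN-810345:
  Base: filing + 25 years → 16 September 2031.
Terminal disclaimer: QN-669471 expires on the earlier of 7 August 2036 and 16 September 2031.

2031-09-16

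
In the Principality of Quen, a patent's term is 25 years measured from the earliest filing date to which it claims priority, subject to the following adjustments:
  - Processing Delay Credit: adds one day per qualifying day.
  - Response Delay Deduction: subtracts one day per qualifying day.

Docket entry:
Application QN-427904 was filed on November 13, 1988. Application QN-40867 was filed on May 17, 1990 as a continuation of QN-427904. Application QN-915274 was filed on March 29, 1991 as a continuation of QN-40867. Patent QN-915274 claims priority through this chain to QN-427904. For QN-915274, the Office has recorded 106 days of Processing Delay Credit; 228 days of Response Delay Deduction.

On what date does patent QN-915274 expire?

2013-07-14

Earliest priority filing: 13 November 1988.
Base term: 13 November 1988 + 25 years → 13 November 2013.
Processing Delay Credit: +106 days → 27 February 2014.
Response Delay Deduction: −228 days → 14 July 2013.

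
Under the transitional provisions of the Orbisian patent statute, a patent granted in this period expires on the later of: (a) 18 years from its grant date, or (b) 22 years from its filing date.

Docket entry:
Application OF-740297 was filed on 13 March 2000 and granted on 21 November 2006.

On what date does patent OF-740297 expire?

November 21, 2024

(a) grant + 18 years → 21 November 2024.
(b) filing + 22 years → 13 March 2022.
Later of the two: 21 November 2024.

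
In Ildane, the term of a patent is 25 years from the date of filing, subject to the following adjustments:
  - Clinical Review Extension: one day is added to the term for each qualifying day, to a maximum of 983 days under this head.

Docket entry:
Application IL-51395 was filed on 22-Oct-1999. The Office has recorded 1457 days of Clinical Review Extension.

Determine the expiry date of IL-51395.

July 2, 2027

Base term: filing date + 25 years → 22 October 2024.
Clinical Review Extension: 1457 days claimed exceeds the 983-day cap, so +983 days → 2 July 2027.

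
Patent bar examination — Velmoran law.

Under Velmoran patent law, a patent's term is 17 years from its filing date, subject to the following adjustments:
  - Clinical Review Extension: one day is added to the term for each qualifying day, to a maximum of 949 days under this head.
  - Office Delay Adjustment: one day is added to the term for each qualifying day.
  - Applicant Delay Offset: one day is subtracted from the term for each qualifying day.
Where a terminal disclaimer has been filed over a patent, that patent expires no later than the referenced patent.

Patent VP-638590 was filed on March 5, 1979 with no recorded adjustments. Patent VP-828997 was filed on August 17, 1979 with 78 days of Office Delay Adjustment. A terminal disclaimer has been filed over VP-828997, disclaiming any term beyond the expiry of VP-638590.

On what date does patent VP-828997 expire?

March 5, 1996

Natural term of VP-828997:
  Base: filing + 17 years → 17 August 1996.
  Office Delay Adjustment: +78 days → 3 November 1996.
Expiry of referenced patent VP-638590:
  Base: filing + 17 years → 5 March 1996.
Terminal disclaimer: VP-828997 expires on the earlier of 3 November 1996 and 5 March 1996.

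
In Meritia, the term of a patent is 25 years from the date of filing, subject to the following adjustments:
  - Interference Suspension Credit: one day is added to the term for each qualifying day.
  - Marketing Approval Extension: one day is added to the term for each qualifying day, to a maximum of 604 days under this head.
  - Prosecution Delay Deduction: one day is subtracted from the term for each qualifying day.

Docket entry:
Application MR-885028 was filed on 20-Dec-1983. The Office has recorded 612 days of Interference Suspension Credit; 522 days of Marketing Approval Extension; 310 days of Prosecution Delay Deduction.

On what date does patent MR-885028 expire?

Base term: filing date + 25 years → 20 December 2008.
Interference Suspension Credit: +612 days → 24 August 2010.
Marketing Approval Extension: 522 days (within the 604-day cap) → +522 days → 28 January 2012.
Prosecution Delay Deduction: −310 days → 24 March 2011.

2011-03-24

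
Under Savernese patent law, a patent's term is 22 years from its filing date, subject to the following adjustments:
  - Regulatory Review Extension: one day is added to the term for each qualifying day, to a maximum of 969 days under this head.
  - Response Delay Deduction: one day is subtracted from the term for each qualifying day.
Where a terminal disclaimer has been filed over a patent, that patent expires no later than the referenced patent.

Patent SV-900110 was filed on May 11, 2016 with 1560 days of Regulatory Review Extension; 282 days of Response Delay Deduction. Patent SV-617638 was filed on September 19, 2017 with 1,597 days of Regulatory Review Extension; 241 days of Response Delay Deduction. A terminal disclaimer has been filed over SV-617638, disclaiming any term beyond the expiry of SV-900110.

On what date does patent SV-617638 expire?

Natural term of SV-617638:
  Base: filing + 22 years → 19 September 2039.
  Regulatory Review Extension: 1597 days claimed exceeds the 969-day cap, so +969 days → 15 May 2042.
  Response Delay Deduction: −241 days → 16 September 2041.
Expiry of referenced patent SV-900110:
  Base: filing + 22 years → 11 May 2038.
  Regulatory Review Extension: 1560 days claimed exceeds the 969-day cap, so +969 days → 4 January 2041.
  Response Delay Deduction: −282 days → 28 March 2040.
Terminal disclaimer: SV-617638 expires on the earlier of 16 September 2041 and 28 March 2040.

2040-03-28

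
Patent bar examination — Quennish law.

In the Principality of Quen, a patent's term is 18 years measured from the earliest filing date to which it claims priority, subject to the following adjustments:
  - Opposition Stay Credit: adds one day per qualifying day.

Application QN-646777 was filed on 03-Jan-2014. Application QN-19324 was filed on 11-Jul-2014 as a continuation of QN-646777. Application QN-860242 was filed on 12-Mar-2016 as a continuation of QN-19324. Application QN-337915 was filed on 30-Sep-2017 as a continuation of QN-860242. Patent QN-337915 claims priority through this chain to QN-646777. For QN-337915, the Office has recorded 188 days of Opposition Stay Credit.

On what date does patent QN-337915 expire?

Earliest priority filing: 3 January 2014.
Base term: 3 January 2014 + 18 years → 3 January 2032.
Opposition Stay Credit: +188 days → 9 July 2032.

2032-07-09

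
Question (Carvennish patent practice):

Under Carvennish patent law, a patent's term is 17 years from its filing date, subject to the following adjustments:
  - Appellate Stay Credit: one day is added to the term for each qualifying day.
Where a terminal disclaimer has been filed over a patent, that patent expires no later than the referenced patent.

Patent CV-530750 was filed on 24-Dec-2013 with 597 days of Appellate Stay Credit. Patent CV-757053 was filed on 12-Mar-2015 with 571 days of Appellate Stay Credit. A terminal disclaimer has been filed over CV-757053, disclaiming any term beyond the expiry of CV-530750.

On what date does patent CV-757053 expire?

Natural term of CV-757053:
  Base: filing + 17 years → 12 March 2032.
  Appellate Stay Credit: +571 days → 4 October 2033.
Expiry of referenced patent CV-530750:
  Base: filing + 17 years → 24 December 2030.
  Appellate Stay Credit: +597 days → 12 August 2032.
Terminal disclaimer: CV-757053 expires on the earlier of 4 October 2033 and 12 August 2032.

2032-08-12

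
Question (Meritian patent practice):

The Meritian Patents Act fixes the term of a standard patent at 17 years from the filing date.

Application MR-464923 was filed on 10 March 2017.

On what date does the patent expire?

2034-03-10

Filing date + 17 years → 10 March 2034.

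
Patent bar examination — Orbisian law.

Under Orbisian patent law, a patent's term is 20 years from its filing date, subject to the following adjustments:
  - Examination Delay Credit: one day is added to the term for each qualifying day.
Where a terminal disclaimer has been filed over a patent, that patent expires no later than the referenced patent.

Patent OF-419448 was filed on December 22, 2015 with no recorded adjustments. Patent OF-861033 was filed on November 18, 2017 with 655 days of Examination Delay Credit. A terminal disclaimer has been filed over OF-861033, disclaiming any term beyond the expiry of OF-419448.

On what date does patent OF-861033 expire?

Natural term of OF-861033:
  Base: filing + 20 years → 18 November 2037.
  Examination Delay Credit: +655 days → 4 September 2039.
Expiry of referenced patent OF-419448:
  Base: filing + 20 years → 22 December 2035.
Terminal disclaimer: OF-861033 expires on the earlier of 4 September 2039 and 22 December 2035.

December 22, 2035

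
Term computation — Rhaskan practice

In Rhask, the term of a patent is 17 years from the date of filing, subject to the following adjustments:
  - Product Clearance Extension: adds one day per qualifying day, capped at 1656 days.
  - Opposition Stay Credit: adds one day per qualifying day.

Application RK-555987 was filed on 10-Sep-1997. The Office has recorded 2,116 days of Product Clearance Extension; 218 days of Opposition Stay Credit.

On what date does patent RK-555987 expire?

October 28, 2019

Base term: filing date + 17 years → 10 September 2014.
Product Clearance Extension: 2116 days claimed exceeds the 1656-day cap, so +1656 days → 24 March 2019.
Opposition Stay Credit: +218 days → 28 October 2019.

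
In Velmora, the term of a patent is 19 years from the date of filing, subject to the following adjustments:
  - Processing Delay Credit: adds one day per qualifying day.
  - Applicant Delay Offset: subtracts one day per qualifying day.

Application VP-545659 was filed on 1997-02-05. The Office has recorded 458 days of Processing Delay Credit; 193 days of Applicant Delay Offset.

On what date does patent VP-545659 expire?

Base term: filing date + 19 years → 5 February 2016.
Processing Delay Credit: +458 days → 8 May 2017.
Applicant Delay Offset: −193 days → 27 October 2016.

2016-10-27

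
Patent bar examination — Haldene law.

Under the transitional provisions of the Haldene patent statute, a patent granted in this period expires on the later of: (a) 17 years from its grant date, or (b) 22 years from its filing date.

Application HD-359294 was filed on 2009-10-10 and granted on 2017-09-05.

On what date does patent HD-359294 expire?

(a) grant + 17 years → 5 September 2034.
(b) filing + 22 years → 10 October 2031.
Later of the two: 5 September 2034.

September 5, 2034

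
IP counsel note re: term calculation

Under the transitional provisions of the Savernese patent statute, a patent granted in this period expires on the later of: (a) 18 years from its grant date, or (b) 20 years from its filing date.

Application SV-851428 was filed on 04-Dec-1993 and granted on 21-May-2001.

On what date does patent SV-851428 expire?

May 21, 2019

(a) grant + 18 years → 21 May 2019.
(b) filing + 20 years → 4 December 2013.
Later of the two: 21 May 2019.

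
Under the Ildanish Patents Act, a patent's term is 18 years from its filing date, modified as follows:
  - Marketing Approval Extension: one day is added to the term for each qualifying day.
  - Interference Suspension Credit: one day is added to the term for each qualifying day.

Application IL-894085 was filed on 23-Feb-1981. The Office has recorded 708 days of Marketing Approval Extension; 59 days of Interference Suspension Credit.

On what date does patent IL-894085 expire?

Base term: filing date + 18 years → 23 February 1999.
Marketing Approval Extension: +708 days → 31 January 2001.
Interference Suspension Credit: +59 days → 31 March 2001.

March 31, 2001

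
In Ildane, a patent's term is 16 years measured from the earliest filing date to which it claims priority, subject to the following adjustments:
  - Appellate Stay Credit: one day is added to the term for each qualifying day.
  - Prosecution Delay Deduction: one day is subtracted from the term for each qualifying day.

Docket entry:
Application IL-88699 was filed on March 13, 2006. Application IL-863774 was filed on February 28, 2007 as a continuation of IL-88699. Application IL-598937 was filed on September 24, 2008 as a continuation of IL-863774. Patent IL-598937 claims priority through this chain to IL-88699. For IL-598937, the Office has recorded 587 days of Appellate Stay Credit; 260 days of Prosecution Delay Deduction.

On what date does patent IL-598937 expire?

February 3, 2023

Earliest priority filing: 13 March 2006.
Base term: 13 March 2006 + 16 years → 13 March 2022.
Appellate Stay Credit: +587 days → 21 October 2023.
Prosecution Delay Deduction: −260 days → 3 February 2023.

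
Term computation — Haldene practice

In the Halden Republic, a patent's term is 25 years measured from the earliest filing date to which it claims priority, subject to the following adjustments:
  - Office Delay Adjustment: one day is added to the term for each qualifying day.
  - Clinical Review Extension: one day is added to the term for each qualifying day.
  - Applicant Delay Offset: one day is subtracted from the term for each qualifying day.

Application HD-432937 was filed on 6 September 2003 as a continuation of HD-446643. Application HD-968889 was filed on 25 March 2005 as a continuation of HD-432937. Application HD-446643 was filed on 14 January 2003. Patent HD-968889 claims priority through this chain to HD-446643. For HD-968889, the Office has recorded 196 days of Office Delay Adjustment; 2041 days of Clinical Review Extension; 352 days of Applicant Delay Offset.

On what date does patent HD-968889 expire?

March 13, 2033

Earliest priority filing: 14 January 2003.
Base term: 14 January 2003 + 25 years → 14 January 2028.
Office Delay Adjustment: +196 days → 28 July 2028.
Clinical Review Extension: +2041 days → 28 February 2034.
Applicant Delay Offset: −352 days → 13 March 2033.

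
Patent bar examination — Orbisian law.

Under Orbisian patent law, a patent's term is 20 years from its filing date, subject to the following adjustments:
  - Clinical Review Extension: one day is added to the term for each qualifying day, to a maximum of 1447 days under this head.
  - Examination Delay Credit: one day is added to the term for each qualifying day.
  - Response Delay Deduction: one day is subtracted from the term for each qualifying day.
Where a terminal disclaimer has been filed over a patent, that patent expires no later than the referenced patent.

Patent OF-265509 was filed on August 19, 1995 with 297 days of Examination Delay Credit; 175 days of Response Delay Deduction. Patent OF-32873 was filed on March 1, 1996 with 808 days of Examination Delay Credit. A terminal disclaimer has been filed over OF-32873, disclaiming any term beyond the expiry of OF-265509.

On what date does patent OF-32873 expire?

December 19, 2015

Natural term of OF-32873:
  Base: filing + 20 years → 1 March 2016.
  Examination Delay Credit: +808 days → 18 May 2018.
Expiry of referenced patent OF-265509:
  Base: filing + 20 years → 19 August 2015.
  Examination Delay Credit: +297 days → 11 June 2016.
  Response Delay Deduction: −175 days → 19 December 2015.
Terminal disclaimer: OF-32873 expires on the earlier of 18 May 2018 and 19 December 2015.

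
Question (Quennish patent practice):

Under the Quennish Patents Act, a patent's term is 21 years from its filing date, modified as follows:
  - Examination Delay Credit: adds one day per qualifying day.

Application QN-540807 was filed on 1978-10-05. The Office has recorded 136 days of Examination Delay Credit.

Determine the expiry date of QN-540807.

Base term: filing date + 21 years → 5 October 1999.
Examination Delay Credit: +136 days → 18 February 2000.

February 18, 2000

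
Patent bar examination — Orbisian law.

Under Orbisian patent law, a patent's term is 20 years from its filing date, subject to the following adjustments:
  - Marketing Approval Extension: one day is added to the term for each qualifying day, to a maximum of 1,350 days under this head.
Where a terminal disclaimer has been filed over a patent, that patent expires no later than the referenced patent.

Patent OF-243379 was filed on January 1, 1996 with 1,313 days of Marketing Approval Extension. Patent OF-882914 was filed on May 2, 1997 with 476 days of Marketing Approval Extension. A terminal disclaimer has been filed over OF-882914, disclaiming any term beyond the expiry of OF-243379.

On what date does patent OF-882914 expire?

August 21, 2018

Natural term of OF-882914:
  Base: filing + 20 years → 2 May 2017.
  Marketing Approval Extension: 476 days (within the 1350-day cap) → +476 days → 21 August 2018.
Expiry of referenced patent OF-243379:
  Base: filing + 20 years → 1 January 2016.
  Marketing Approval Extension: 1313 days (within the 1350-day cap) → +1313 days → 6 August 2019.
Terminal disclaimer: OF-882914 expires on the earlier of 21 August 2018 and 6 August 2019.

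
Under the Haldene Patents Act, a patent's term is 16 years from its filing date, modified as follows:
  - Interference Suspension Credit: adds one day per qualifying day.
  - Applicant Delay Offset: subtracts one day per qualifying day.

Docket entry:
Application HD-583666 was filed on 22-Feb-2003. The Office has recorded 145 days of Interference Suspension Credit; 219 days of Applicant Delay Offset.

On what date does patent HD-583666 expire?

Base term: filing date + 16 years → 22 February 2019.
Interference Suspension Credit: +145 days → 17 July 2019.
Applicant Delay Offset: −219 days → 10 December 2018.

2018-12-10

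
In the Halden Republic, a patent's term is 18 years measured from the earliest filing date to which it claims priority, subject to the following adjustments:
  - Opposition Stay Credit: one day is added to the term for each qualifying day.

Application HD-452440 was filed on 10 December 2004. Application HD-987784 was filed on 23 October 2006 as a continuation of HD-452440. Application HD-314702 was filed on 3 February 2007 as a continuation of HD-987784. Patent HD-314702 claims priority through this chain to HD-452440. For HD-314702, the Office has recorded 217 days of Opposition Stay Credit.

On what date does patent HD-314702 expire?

July 15, 2023

Earliest priority filing: 10 December 2004.
Base term: 10 December 2004 + 18 years → 10 December 2022.
Opposition Stay Credit: +217 days → 15 July 2023.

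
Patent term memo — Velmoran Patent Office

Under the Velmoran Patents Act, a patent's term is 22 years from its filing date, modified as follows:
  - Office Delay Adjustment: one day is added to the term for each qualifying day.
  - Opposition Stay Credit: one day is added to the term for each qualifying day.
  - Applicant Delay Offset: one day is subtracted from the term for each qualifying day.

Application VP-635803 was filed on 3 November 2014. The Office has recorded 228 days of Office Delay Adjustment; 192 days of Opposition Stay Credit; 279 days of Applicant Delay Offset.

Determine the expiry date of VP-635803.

2037-03-24

Base term: filing date + 22 years → 3 November 2036.
Office Delay Adjustment: +228 days → 19 June 2037.
Opposition Stay Credit: +192 days → 28 December 2037.
Applicant Delay Offset: −279 days → 24 March 2037.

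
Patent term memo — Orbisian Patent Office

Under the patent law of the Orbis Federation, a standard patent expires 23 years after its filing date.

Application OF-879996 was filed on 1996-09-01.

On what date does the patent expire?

Filing date + 23 years → 1 September 2019.

2019-09-01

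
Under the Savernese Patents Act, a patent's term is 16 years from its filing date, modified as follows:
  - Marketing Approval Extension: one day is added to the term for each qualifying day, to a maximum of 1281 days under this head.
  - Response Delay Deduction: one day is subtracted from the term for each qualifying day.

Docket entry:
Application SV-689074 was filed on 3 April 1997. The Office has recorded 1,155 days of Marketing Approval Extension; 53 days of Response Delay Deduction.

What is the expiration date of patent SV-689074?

2016-04-09

Base term: filing date + 16 years → 3 April 2013.
Marketing Approval Extension: 1155 days (within the 1281-day cap) → +1155 days → 1 June 2016.
Response Delay Deduction: −53 days → 9 April 2016.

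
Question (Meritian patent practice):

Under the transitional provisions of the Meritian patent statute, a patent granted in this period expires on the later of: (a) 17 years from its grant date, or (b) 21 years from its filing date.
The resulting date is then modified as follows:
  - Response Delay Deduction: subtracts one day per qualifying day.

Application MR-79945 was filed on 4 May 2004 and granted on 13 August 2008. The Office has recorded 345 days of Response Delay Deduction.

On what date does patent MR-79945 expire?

2024-09-02

(a) grant + 17 years → 13 August 2025.
(b) filing + 21 years → 4 May 2025.
Later of the two: 13 August 2025.
Response Delay Deduction: −345 days → 2 September 2024.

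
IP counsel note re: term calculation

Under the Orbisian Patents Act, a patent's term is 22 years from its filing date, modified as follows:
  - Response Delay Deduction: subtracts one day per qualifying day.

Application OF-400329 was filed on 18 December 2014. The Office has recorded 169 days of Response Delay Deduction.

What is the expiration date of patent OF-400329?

2036-07-02

Base term: filing date + 22 years → 18 December 2036.
Response Delay Deduction: −169 days → 2 July 2036.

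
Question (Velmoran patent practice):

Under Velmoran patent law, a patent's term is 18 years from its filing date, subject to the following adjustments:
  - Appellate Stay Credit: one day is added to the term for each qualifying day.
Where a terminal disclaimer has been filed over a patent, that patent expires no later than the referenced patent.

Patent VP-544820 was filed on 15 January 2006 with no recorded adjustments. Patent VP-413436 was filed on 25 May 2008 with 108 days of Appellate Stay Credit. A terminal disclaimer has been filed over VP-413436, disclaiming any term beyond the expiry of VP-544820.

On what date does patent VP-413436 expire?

January 15, 2024

Natural term of VP-413436:
  Base: filing + 18 years → 25 May 2026.
  Appellate Stay Credit: +108 days → 10 September 2026.
Expiry of referenced patent VP-544820:
  Base: filing + 18 years → 15 January 2024.
Terminal disclaimer: VP-413436 expires on the earlier of 10 September 2026 and 15 January 2024.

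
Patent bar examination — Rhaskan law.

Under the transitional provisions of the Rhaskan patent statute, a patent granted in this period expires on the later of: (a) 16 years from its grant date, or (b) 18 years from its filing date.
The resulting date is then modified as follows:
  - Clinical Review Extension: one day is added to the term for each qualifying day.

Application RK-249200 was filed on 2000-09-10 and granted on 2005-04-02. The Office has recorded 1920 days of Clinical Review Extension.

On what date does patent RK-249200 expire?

(a) grant + 16 years → 2 April 2021.
(b) filing + 18 years → 10 September 2018.
Later of the two: 2 April 2021.
Clinical Review Extension: +1920 days → 5 July 2026.

July 5, 2026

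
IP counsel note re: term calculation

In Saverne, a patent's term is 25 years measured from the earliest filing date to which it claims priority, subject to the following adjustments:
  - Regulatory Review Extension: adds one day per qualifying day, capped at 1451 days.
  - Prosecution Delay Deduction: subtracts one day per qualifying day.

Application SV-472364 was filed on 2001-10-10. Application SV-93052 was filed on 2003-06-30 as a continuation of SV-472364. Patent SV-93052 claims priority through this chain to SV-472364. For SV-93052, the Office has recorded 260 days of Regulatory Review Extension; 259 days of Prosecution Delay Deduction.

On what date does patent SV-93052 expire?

Earliest priority filing: 10 October 2001.
Base term: 10 October 2001 + 25 years → 10 October 2026.
Regulatory Review Extension: 260 days (within the 1451-day cap) → +260 days → 27 June 2027.
Prosecution Delay Deduction: −259 days → 11 October 2026.

2026-10-11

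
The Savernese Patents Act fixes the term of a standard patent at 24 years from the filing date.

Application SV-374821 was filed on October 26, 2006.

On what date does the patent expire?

2030-10-26

Filing date + 24 years → 26 October 2030.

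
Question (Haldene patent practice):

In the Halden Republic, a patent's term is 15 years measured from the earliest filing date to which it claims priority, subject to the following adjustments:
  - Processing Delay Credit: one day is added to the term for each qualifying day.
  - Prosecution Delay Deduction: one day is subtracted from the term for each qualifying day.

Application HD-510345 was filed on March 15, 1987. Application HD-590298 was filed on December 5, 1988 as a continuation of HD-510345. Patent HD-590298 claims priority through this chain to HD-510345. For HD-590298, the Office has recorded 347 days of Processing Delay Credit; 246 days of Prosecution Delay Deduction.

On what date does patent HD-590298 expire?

Earliest priority filing: 15 March 1987.
Base term: 15 March 1987 + 15 years → 15 March 2002.
Processing Delay Credit: +347 days → 25 February 2003.
Prosecution Delay Deduction: −246 days → 24 June 2002.

June 24, 2002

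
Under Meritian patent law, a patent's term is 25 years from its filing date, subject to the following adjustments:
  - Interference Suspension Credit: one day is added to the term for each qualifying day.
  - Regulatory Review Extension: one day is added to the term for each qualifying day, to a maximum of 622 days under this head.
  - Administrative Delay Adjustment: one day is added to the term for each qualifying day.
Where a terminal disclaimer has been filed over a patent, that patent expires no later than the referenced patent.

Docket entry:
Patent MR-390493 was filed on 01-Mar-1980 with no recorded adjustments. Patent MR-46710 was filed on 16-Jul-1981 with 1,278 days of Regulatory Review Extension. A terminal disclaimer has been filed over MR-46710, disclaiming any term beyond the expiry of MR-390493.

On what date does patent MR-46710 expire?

Natural term of MR-46710:
  Base: filing + 25 years → 16 July 2006.
  Regulatory Review Extension: 1278 days claimed exceeds the 622-day cap, so +622 days → 29 March 2008.
Expiry of referenced patent MR-390493:
  Base: filing + 25 years → 1 March 2005.
Terminal disclaimer: MR-46710 expires on the earlier of 29 March 2008 and 1 March 2005.

2005-03-01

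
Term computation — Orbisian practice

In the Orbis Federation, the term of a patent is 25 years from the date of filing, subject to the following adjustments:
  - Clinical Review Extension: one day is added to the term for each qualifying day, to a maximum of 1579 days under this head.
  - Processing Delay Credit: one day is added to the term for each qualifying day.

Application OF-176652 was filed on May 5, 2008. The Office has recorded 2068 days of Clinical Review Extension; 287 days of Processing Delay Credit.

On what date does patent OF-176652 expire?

Base term: filing date + 25 years → 5 May 2033.
Clinical Review Extension: 2068 days claimed exceeds the 1579-day cap, so +1579 days → 31 August 2037.
Processing Delay Credit: +287 days → 14 June 2038.

2038-06-14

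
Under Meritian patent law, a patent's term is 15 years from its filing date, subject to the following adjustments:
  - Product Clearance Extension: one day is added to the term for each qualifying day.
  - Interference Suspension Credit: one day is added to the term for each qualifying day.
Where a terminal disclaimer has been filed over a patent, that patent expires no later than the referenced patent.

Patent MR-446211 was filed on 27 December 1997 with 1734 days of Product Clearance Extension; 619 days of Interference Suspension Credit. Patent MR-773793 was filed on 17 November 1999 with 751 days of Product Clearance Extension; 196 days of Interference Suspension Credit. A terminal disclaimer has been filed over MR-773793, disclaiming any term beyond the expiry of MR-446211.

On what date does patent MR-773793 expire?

2017-06-21

Natural term of MR-773793:
  Base: filing + 15 years → 17 November 2014.
  Product Clearance Extension: +751 days → 7 December 2016.
  Interference Suspension Credit: +196 days → 21 June 2017.
Expiry of referenced patent MR-446211:
  Base: filing + 15 years → 27 December 2012.
  Product Clearance Extension: +1734 days → 26 September 2017.
  Interference Suspension Credit: +619 days → 7 June 2019.
Terminal disclaimer: MR-773793 expires on the earlier of 21 June 2017 and 7 June 2019.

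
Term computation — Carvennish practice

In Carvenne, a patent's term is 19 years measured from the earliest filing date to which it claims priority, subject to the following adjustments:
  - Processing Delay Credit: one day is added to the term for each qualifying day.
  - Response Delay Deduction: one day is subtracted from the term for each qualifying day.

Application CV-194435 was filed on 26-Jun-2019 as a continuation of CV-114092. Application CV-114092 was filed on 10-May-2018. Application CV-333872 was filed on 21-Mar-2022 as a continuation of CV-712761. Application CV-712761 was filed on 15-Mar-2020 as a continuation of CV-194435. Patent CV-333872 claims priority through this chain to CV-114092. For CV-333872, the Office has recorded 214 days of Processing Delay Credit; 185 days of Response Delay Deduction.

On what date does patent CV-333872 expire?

2037-06-08

Earliest priority filing: 10 May 2018.
Base term: 10 May 2018 + 19 years → 10 May 2037.
Processing Delay Credit: +214 days → 10 December 2037.
Response Delay Deduction: −185 days → 8 June 2037.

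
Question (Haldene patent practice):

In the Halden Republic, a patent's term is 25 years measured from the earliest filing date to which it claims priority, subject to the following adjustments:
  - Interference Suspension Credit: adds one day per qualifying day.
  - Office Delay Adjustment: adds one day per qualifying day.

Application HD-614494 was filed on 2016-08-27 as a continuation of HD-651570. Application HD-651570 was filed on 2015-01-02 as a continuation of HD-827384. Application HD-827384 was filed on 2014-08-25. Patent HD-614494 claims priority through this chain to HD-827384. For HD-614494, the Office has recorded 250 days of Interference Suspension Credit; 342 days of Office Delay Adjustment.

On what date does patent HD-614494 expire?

2041-04-08

Earliest priority filing: 25 August 2014.
Base term: 25 August 2014 + 25 years → 25 August 2039.
Interference Suspension Credit: +250 days → 1 May 2040.
Office Delay Adjustment: +342 days → 8 April 2041.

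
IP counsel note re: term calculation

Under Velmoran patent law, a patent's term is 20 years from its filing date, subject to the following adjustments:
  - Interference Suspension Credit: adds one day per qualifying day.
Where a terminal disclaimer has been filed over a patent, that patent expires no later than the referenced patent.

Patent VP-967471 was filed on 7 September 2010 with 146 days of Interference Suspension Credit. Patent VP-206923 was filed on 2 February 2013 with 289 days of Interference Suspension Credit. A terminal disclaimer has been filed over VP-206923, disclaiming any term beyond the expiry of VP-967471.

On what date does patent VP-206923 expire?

2031-01-31

Natural term of VP-206923:
  Base: filing + 20 years → 2 February 2033.
  Interference Suspension Credit: +289 days → 18 November 2033.
Expiry of referenced patent VP-967471:
  Base: filing + 20 years → 7 September 2030.
  Interference Suspension Credit: +146 days → 31 January 2031.
Terminal disclaimer: VP-206923 expires on the earlier of 18 November 2033 and 31 January 2031.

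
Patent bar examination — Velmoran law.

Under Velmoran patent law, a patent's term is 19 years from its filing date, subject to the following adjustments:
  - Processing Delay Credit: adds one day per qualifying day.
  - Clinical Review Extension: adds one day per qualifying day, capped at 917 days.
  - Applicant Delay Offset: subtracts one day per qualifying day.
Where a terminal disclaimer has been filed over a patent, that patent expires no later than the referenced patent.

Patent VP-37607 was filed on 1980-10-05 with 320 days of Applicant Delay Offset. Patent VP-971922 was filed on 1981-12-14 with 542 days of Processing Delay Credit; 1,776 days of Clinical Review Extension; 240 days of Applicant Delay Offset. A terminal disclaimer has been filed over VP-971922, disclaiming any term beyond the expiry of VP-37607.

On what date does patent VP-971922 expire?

November 19, 1998

Natural term of VP-971922:
  Base: filing + 19 years → 14 December 2000.
  Processing Delay Credit: +542 days → 9 June 2002.
  Clinical Review Extension: 1776 days claimed exceeds the 917-day cap, so +917 days → 12 December 2004.
  Applicant Delay Offset: −240 days → 16 April 2004.
Expiry of referenced patent VP-37607:
  Base: filing + 19 years → 5 October 1999.
  Applicant Delay Offset: −320 days → 19 November 1998.
Terminal disclaimer: VP-971922 expires on the earlier of 16 April 2004 and 19 November 1998.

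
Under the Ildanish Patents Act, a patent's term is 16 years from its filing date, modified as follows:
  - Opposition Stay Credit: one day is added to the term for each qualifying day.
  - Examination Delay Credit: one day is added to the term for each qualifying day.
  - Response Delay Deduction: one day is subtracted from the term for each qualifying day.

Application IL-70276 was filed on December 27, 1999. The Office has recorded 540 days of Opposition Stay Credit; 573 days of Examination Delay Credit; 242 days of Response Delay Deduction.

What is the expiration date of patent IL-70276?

2018-05-16

Base term: filing date + 16 years → 27 December 2015.
Opposition Stay Credit: +540 days → 19 June 2017.
Examination Delay Credit: +573 days → 13 January 2019.
Response Delay Deduction: −242 days → 16 May 2018.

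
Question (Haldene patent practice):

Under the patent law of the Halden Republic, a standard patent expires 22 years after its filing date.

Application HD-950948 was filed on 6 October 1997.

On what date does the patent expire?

Filing date + 22 years → 6 October 2019.

2019-10-06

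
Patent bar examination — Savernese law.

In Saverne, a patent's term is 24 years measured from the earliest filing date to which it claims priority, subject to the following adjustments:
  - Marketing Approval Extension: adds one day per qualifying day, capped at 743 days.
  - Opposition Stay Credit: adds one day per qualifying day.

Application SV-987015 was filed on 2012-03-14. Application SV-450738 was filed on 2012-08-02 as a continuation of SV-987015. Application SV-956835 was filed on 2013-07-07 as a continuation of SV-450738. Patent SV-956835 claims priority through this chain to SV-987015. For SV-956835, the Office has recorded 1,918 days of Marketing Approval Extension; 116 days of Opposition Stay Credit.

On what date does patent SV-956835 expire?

July 21, 2038

Earliest priority filing: 14 March 2012.
Base term: 14 March 2012 + 24 years → 14 March 2036.
Marketing Approval Extension: 1918 days claimed exceeds the 743-day cap, so +743 days → 27 March 2038.
Opposition Stay Credit: +116 days → 21 July 2038.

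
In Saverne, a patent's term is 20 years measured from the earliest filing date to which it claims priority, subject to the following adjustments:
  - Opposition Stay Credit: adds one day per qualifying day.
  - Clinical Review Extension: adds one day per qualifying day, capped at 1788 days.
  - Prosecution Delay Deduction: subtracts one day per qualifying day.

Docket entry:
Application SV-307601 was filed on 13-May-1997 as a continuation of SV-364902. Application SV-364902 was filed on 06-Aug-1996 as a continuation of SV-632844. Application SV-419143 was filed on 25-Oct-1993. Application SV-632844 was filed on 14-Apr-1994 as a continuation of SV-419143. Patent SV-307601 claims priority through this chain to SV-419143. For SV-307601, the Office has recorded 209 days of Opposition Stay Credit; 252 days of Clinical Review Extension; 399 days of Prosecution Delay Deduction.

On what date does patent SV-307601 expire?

December 26, 2013

Earliest priority filing: 25 October 1993.
Base term: 25 October 1993 + 20 years → 25 October 2013.
Opposition Stay Credit: +209 days → 22 May 2014.
Clinical Review Extension: 252 days (within the 1788-day cap) → +252 days → 29 January 2015.
Prosecution Delay Deduction: −399 days → 26 December 2013.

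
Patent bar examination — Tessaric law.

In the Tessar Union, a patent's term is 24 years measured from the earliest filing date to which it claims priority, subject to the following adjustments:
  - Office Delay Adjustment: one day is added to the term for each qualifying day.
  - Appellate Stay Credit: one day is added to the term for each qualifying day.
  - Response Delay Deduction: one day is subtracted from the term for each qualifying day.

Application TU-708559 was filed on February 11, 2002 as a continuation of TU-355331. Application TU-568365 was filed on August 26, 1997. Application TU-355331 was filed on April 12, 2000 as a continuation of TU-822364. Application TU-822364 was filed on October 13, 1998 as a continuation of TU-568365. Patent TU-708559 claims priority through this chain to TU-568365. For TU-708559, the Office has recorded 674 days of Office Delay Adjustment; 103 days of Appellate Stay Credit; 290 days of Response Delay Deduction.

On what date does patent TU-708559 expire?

December 26, 2022

Earliest priority filing: 26 August 1997.
Base term: 26 August 1997 + 24 years → 26 August 2021.
Office Delay Adjustment: +674 days → 1 July 2023.
Appellate Stay Credit: +103 days → 12 October 2023.
Response Delay Deduction: −290 days → 26 December 2022.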